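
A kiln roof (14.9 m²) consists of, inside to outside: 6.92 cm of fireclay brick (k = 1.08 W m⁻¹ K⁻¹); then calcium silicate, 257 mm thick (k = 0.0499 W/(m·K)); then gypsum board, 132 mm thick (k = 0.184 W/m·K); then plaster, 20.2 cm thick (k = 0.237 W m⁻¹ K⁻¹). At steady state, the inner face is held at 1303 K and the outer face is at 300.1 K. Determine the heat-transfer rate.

Treat each layer as a resistance in series:
  R_fireclay brick = L/(kA) = 0.0692/(1.08·14.9) = 0.004300 K/W
  R_calcium silicate = L/(kA) = 0.257/(0.0499·14.9) = 0.3457 K/W
  R_gypsum board = L/(kA) = 0.132/(0.184·14.9) = 0.04815 K/W
  R_plaster = L/(kA) = 0.202/(0.237·14.9) = 0.05720 K/W
ΣR = 0.004300 + 0.3457 + 0.04815 + 0.05720 = 0.4554 K/W
Q = ΔT/ΣR = (1303 K − 300.1 K)/0.4554 = 2200 W

Q = 2200 W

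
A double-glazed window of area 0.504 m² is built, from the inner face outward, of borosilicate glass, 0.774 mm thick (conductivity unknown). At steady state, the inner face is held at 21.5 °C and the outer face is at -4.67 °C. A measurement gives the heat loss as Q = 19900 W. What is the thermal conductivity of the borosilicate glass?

k = 1.17 W/m·K

ΣR = ΔT/Q = |21.5 − -4.67|/19900 = 0.001315 K/W
L/(kA) = 0.001315 ⇒ k = 7.74×10^-4/(0.001315·0.504) = 1.17 W/m·K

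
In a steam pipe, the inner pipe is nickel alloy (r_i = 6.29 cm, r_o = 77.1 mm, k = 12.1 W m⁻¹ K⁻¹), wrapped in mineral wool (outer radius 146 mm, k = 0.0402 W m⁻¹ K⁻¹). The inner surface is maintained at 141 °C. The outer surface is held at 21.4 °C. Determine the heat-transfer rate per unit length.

Resistance network (inner→outer):
  R'_nickel alloy = ln(0.0771/0.0629)/(2πk) = 0.2036/(2π·12.1) = 0.002677 m·K/W
  R'_mineral wool = ln(0.146/0.0771)/(2πk) = 0.6385/(2π·0.0402) = 2.528 m·K/W
ΣR = 0.002677 + 2.528 = 2.531 m·K/W
Q' = ΔT/ΣR = (141 °C − 21.4 °C)/2.531 = 47.3 W/m

Q' = 47.3 W/m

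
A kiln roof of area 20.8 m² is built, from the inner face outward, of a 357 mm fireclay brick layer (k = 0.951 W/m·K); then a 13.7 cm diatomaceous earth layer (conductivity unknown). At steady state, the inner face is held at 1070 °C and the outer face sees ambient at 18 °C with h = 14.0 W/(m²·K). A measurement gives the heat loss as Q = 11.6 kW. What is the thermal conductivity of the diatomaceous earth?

k = 0.0952 W/m·K

ΣR = ΔT/Q = |1070 − 18|/11600 = 0.09069 K/W
Known resistances:
  R_fireclay brick = L/(kA) = 0.357/(0.951·20.8) = 0.01805 K/W
  R_conv,out = 1/(hA) = 1/(14.0·20.8) = 0.003434 K/W
R_diatomaceous earth = ΣR − ΣR_known = 0.09069 − 0.02148 = 0.06921 K/W
L/(kA) = 0.06921 ⇒ k = 0.137/(0.06921·20.8) = 0.0952 W/m·K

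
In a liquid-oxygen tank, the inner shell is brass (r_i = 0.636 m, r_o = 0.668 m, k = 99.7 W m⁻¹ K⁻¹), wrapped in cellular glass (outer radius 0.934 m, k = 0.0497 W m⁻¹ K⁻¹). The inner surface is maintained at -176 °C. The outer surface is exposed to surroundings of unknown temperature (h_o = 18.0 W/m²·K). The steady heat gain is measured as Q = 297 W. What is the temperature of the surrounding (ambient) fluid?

T_out = 28.3 °C

Series resistances:
  R_brass = (1/0.636 − 1/0.668)/(4πk) = 0.07532/(4π·99.7) = 6.012×10^-5 K/W
  R_cellular glass = (1/0.668 − 1/0.934)/(4πk) = 0.4263/(4π·0.0497) = 0.6826 K/W
  R_conv,out = 1/(4πr²h) = 1/(4π·0.934²·18.0) = 0.005068 K/W
ΣR = 0.6878 K/W
ΔT = Q·ΣR = 297 × 0.6878 = 204.3 K
Heat flows inward, so T_out = T_in + ΔT = -176 + 204.3 = 28.3 °C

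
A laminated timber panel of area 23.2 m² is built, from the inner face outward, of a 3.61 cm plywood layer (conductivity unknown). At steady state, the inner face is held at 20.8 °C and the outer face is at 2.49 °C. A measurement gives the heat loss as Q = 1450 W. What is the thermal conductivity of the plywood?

ΣR = ΔT/Q = |20.8 − 2.49|/1450 = 0.01263 K/W
L/(kA) = 0.01263 ⇒ k = 0.0361/(0.01263·23.2) = 0.123 W/m·K

k = 0.123 W/m·K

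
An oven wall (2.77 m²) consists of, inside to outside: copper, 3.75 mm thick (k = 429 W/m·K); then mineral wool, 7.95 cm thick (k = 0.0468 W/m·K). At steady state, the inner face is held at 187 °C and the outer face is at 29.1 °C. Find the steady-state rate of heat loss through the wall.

Series thermal resistances, inner to outer:
  R_copper = L/(kA) = 0.00375/(429·2.77) = 3.156×10^-6 K/W
  R_mineral wool = L/(kA) = 0.0795/(0.0468·2.77) = 0.6133 K/W
ΣR = 3.156×10^-6 + 0.6133 = 0.6133 K/W
Q = ΔT/ΣR = (187 °C − 29.1 °C)/0.6133 = 257 W

Q = 257 W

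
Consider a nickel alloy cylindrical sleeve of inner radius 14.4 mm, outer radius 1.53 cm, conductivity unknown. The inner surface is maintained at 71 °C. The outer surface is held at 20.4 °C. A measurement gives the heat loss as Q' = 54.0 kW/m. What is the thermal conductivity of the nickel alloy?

ΣR = ΔT/Q' = |71 − 20.4|/54000 = 9.370×10^-4 m·K/W
ln(r₂/r₁)/(2πk) = 9.370×10^-4 ⇒ k = 0.06062/(2π·9.370×10^-4) = 10.3 W/m·K

k = 10.3 W/m·K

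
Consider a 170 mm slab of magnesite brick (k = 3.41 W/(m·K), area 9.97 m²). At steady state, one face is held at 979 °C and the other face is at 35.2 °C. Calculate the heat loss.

Q = kA·ΔT/L = 3.41 × 9.97 × |979 °C − 35.2 °C| / 0.170 = 1.89×10^5 W

Q = 189 kW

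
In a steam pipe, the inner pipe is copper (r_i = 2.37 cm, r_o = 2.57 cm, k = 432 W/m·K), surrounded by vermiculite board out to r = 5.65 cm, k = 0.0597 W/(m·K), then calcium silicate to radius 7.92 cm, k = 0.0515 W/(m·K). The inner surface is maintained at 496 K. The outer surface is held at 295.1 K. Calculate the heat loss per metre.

Treat each layer as a resistance in series:
  R'_copper = ln(0.0257/0.0237)/(2πk) = 0.08102/(2π·432) = 2.985×10^-5 m·K/W
  R'_vermiculite board = ln(0.0565/0.0257)/(2πk) = 0.7877/(2π·0.0597) = 2.100 m·K/W
  R'_calcium silicate = ln(0.0792/0.0565)/(2πk) = 0.3377/(2π·0.0515) = 1.044 m·K/W
ΣR = 2.985×10^-5 + 2.100 + 1.044 = 3.144 m·K/W
Q' = ΔT/ΣR = (496 K − 295.1 K)/3.144 = 63.9 W/m

Q' = 63.9 W/m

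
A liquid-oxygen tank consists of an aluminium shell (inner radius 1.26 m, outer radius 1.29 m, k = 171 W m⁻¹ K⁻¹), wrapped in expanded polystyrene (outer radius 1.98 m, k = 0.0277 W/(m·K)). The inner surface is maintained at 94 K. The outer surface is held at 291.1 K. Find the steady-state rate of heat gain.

Resistance network (inner→outer):
  R_aluminium = (1/1.26 − 1/1.29)/(4πk) = 0.01846/(4π·171) = 8.589×10^-6 K/W
  R_expanded polystyrene = (1/1.29 − 1/1.98)/(4πk) = 0.2701/(4π·0.0277) = 0.7761 K/W
ΣR = 8.589×10^-6 + 0.7761 = 0.7761 K/W
Q = ΔT/ΣR = (94 K − 291.1 K)/0.7761 = -254 W
(Negative Q ⇒ heat flows inward; heat gain = 254 W.)

Q = 254 W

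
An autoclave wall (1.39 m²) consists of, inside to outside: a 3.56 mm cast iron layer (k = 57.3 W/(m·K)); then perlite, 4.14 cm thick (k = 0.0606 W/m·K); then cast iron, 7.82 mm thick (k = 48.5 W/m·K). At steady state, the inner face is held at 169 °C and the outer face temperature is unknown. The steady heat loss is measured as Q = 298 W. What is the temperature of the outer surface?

T_out = 22.5 °C

Series resistances:
  R_cast iron = L/(kA) = 0.00356/(57.3·1.39) = 4.470×10^-5 K/W
  R_perlite = L/(kA) = 0.0414/(0.0606·1.39) = 0.4915 K/W
  R_cast iron = L/(kA) = 0.00782/(48.5·1.39) = 1.160×10^-4 K/W
ΣR = 0.4916 K/W
ΔT = Q·ΣR = 298 × 0.4916 = 146.5 K
Heat flows outward, so T_out = T_in − ΔT = 169 − 146.5 = 22.5 °C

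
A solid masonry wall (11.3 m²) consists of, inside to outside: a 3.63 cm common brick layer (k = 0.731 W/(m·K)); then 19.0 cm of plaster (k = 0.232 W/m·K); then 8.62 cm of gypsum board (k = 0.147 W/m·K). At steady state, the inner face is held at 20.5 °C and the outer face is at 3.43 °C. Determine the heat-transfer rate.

Series thermal resistances, inner to outer:
  R_common brick = L/(kA) = 0.0363/(0.731·11.3) = 0.004395 K/W
  R_plaster = L/(kA) = 0.190/(0.232·11.3) = 0.07247 K/W
  R_gypsum board = L/(kA) = 0.0862/(0.147·11.3) = 0.05189 K/W
ΣR = 0.004395 + 0.07247 + 0.05189 = 0.1288 K/W
Q = ΔT/ΣR = (20.5 °C − 3.43 °C)/0.1288 = 133 W

Q = 133 W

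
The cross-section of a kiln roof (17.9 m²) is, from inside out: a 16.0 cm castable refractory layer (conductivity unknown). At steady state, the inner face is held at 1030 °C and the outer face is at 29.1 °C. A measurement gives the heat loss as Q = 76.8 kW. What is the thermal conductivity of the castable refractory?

ΣR = ΔT/Q = |1030 − 29.1|/76800 = 0.01303 K/W
L/(kA) = 0.01303 ⇒ k = 0.160/(0.01303·17.9) = 0.686 W/m·K

k = 0.686 W/m·K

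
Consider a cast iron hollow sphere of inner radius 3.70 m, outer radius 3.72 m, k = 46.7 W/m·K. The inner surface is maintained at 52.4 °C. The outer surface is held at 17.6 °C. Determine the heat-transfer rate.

Q = 4πk·ΔT/(1/r₁ − 1/r₂) = 4π × 46.7 × 34.8 / (1/3.70 − 1/3.72) = 1.41×10^7 W

Q = 14100 kW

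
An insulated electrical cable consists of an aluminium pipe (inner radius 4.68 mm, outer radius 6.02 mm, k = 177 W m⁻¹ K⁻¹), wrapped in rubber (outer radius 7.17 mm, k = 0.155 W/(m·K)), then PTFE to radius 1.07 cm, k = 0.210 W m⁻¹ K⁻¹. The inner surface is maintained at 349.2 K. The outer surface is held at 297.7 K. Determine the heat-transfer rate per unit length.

Series thermal resistances, inner to outer:
  R'_aluminium = ln(0.00602/0.00468)/(2πk) = 0.2518/(2π·177) = 2.264×10^-4 m·K/W
  R'_rubber = ln(0.00717/0.00602)/(2πk) = 0.1748/(2π·0.155) = 0.1795 m·K/W
  R'_PTFE = ln(0.0107/0.00717)/(2πk) = 0.4003/(2π·0.210) = 0.3034 m·K/W
ΣR = 2.264×10^-4 + 0.1795 + 0.3034 = 0.4831 m·K/W
Q' = ΔT/ΣR = (349.2 K − 297.7 K)/0.4831 = 107 W/m

Q' = 107 W/m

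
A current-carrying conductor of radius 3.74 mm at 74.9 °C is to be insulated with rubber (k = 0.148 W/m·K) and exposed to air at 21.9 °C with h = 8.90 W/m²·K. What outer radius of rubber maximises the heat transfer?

For a cylinder, r_cr = k_ins/h = 0.148/8.90 = 0.0166 m = 1.66 cm

r_cr = 1.66 cm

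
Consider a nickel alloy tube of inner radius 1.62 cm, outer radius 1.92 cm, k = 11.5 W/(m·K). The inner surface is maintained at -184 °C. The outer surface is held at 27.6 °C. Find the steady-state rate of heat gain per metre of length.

Q' = 2πk·ΔT/ln(r₂/r₁) = 2π × 11.5 × 211.6 / ln(0.0192/0.0162) = 90000 W/m

Q' = 90000 W/m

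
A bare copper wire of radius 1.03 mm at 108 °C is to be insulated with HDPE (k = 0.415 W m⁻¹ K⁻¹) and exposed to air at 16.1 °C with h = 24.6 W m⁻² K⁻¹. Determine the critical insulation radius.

For a cylinder, r_cr = k_ins/h = 0.415/24.6 = 0.0169 m = 1.69 cm

r_cr = 1.69 cm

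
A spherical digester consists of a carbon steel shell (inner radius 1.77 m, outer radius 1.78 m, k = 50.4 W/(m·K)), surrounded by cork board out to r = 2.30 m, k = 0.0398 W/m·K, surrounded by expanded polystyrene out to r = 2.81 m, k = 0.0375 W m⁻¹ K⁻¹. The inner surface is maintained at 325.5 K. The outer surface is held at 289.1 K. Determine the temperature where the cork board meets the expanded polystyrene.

Resistance network (inner→outer):
  R_carbon steel = (1/1.77 − 1/1.78)/(4πk) = 0.003174/(4π·50.4) = 5.011×10^-6 K/W
  R_cork board = (1/1.78 − 1/2.30)/(4πk) = 0.1270/(4π·0.0398) = 0.2540 K/W
  R_expanded polystyrene = (1/2.30 − 1/2.81)/(4πk) = 0.07891/(4π·0.0375) = 0.1675 K/W
ΣR = 5.011×10^-6 + 0.2540 + 0.1675 = 0.4215 K/W
Q = ΔT/ΣR = (325.5 K − 289.1 K)/0.4215 = 86.36 W
From the inner boundary to the cork board/expanded polystyrene interface, ΣR_partial = 0.2540 K/W.
T_interface = T_in − Q·ΣR_partial = 325.5 K − (86.36)(0.2540) = 303.6 K

T = 303.6 K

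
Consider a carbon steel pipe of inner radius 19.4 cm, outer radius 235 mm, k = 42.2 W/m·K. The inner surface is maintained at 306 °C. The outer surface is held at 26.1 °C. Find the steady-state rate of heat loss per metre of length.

Q' = 2πk·ΔT/ln(r₂/r₁) = 2π × 42.2 × 279.9 / ln(0.235/0.194) = 3.87×10^5 W/m

Q' = 3.87×10^5 W/m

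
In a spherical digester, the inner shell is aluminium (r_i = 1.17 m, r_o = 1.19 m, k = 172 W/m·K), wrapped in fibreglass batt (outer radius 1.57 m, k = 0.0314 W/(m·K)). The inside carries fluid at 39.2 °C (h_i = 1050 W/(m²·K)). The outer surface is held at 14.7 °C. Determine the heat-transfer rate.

Q = 47.5 W

Resistance network (inner→outer):
  R_conv,in = 1/(4πr²h) = 1/(4π·1.17²·1050) = 5.536×10^-5 K/W
  R_aluminium = (1/1.17 − 1/1.19)/(4πk) = 0.01436/(4π·172) = 6.646×10^-6 K/W
  R_fibreglass batt = (1/1.19 − 1/1.57)/(4πk) = 0.2034/(4π·0.0314) = 0.5155 K/W
ΣR = 5.536×10^-5 + 6.646×10^-6 + 0.5155 = 0.5156 K/W
Q = ΔT/ΣR = (39.2 °C − 14.7 °C)/0.5156 = 47.5 W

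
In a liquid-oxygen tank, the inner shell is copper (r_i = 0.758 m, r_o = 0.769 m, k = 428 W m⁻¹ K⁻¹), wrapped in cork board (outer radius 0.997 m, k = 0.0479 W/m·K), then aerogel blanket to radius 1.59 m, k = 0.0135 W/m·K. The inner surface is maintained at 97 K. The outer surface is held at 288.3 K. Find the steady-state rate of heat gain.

Resistance network (inner→outer):
  R_copper = (1/0.758 − 1/0.769)/(4πk) = 0.01887/(4π·428) = 3.509×10^-6 K/W
  R_cork board = (1/0.769 − 1/0.997)/(4πk) = 0.2974/(4π·0.0479) = 0.4940 K/W
  R_aerogel blanket = (1/0.997 − 1/1.59)/(4πk) = 0.3741/(4π·0.0135) = 2.205 K/W
ΣR = 3.509×10^-6 + 0.4940 + 2.205 = 2.699 K/W
Q = ΔT/ΣR = (97 K − 288.3 K)/2.699 = -70.9 W
(Negative Q ⇒ heat flows inward; heat gain = 70.9 W.)

Q = 70.9 W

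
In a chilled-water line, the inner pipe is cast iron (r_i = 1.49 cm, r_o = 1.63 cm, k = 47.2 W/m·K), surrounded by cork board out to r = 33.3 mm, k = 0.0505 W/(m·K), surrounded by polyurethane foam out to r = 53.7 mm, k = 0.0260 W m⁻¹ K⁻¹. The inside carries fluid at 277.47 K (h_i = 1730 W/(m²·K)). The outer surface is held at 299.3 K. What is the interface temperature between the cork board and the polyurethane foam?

T = 287.0 K

Treat each layer as a resistance in series:
  R'_conv,in = 1/(2πr h) = 1/(2π·0.0149·1730) = 0.006174 m·K/W
  R'_cast iron = ln(0.0163/0.0149)/(2πk) = 0.08980/(2π·47.2) = 3.028×10^-4 m·K/W
  R'_cork board = ln(0.0333/0.0163)/(2πk) = 0.7144/(2π·0.0505) = 2.251 m·K/W
  R'_polyurethane foam = ln(0.0537/0.0333)/(2πk) = 0.4779/(2π·0.0260) = 2.925 m·K/W
ΣR = 0.006174 + 3.028×10^-4 + 2.251 + 2.925 = 5.182 m·K/W
Q' = ΔT/ΣR = (277.47 K − 299.3 K)/5.182 = -4.213 W/m
From the inner boundary to the cork board/polyurethane foam interface, ΣR_partial = 2.257 m·K/W.
T_interface = T_in − Q'·ΣR_partial = 277.47 K − (-4.213)(2.257) = 287.0 K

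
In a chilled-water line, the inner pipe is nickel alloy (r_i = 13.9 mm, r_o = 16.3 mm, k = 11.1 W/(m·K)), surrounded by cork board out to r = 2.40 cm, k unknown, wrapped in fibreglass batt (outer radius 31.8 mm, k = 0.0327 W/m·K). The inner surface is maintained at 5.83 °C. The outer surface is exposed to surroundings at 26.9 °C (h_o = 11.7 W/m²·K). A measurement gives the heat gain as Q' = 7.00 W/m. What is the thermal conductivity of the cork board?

ΣR = ΔT/Q' = |5.83 − 26.9|/7.00 = 3.010 m·K/W
Known resistances:
  R'_nickel alloy = ln(0.0163/0.0139)/(2πk) = 0.1593/(2π·11.1) = 0.002284 m·K/W
  R'_fibreglass batt = ln(0.0318/0.0240)/(2πk) = 0.2814/(2π·0.0327) = 1.370 m·K/W
  R'_conv,out = 1/(2πr h) = 1/(2π·0.0318·11.7) = 0.4278 m·K/W
R_cork board = ΣR − ΣR_known = 3.010 − 1.800 = 1.210 m·K/W
ln(r₂/r₁)/(2πk) = 1.210 ⇒ k = 0.3869/(2π·1.210) = 0.0509 W/m·K

k = 0.0509 W/m·K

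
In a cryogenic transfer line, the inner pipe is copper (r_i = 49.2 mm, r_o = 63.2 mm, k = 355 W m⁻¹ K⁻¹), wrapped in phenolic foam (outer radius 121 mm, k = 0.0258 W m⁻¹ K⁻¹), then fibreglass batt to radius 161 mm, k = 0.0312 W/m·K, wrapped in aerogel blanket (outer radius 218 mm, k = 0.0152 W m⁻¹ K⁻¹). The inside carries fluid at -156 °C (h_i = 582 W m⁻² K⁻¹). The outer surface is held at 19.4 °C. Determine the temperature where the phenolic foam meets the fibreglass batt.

T = -74.6 °C

Resistance network (inner→outer):
  R'_conv,in = 1/(2πr h) = 1/(2π·0.0492·582) = 0.005558 m·K/W
  R'_copper = ln(0.0632/0.0492)/(2πk) = 0.2504/(2π·355) = 1.123×10^-4 m·K/W
  R'_phenolic foam = ln(0.121/0.0632)/(2πk) = 0.6495/(2π·0.0258) = 4.007 m·K/W
  R'_fibreglass batt = ln(0.161/0.121)/(2πk) = 0.2856/(2π·0.0312) = 1.457 m·K/W
  R'_aerogel blanket = ln(0.218/0.161)/(2πk) = 0.3031/(2π·0.0152) = 3.174 m·K/W
ΣR = 0.005558 + 1.123×10^-4 + 4.007 + 1.457 + 3.174 = 8.644 m·K/W
Q' = ΔT/ΣR = (-156 °C − 19.4 °C)/8.644 = -20.29 W/m
From the inner boundary to the phenolic foam/fibreglass batt interface, ΣR_partial = 4.013 m·K/W.
T_interface = T_in − Q'·ΣR_partial = -156 °C − (-20.29)(4.013) = -74.6 °C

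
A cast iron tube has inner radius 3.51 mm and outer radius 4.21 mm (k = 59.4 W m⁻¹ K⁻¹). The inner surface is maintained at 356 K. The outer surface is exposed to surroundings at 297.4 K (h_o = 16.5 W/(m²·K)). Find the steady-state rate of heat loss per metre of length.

Treat each layer as a resistance in series:
  R'_cast iron = ln(0.00421/0.00351)/(2πk) = 0.1818/(2π·59.4) = 4.872×10^-4 m·K/W
  R'_conv,out = 1/(2πr h) = 1/(2π·0.00421·16.5) = 2.291 m·K/W
ΣR = 4.872×10^-4 + 2.291 = 2.291 m·K/W
Q' = ΔT/ΣR = (356 K − 297.4 K)/2.291 = 25.6 W/m

Q' = 25.6 W/m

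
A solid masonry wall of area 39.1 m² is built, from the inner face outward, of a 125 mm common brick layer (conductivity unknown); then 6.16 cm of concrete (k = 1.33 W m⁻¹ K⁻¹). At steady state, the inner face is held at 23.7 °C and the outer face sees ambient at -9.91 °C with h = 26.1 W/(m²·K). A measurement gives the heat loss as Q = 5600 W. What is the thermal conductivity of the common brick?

ΣR = ΔT/Q = |23.7 − -9.91|/5600 = 0.006002 K/W
Known resistances:
  R_concrete = L/(kA) = 0.0616/(1.33·39.1) = 0.001185 K/W
  R_conv,out = 1/(hA) = 1/(26.1·39.1) = 9.799×10^-4 K/W
R_common brick = ΣR − ΣR_known = 0.006002 − 0.002165 = 0.003837 K/W
L/(kA) = 0.003837 ⇒ k = 0.125/(0.003837·39.1) = 0.833 W/m·K

k = 0.833 W/m·K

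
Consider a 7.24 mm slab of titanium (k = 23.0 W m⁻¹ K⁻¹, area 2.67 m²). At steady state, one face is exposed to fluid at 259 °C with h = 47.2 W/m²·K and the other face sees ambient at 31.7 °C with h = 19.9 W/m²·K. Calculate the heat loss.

Series thermal resistances, inner to outer:
  R_conv,in = 1/(hA) = 1/(47.2·2.67) = 0.007935 K/W
  R_titanium = L/(kA) = 0.00724/(23.0·2.67) = 1.179×10^-4 K/W
  R_conv,out = 1/(hA) = 1/(19.9·2.67) = 0.01882 K/W
ΣR = 0.007935 + 1.179×10^-4 + 0.01882 = 0.02687 K/W
Q = ΔT/ΣR = (259 °C − 31.7 °C)/0.02687 = 8460 W

Q = 8.46 kW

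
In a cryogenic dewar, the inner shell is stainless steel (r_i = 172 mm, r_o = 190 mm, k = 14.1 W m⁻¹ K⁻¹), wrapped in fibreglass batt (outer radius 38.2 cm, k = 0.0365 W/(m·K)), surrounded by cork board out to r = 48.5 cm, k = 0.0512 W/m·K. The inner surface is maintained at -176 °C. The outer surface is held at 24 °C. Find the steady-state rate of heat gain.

Treat each layer as a resistance in series:
  R_stainless steel = (1/0.172 − 1/0.190)/(4πk) = 0.5508/(4π·14.1) = 0.003109 K/W
  R_fibreglass batt = (1/0.190 − 1/0.382)/(4πk) = 2.645/(4π·0.0365) = 5.767 K/W
  R_cork board = (1/0.382 − 1/0.485)/(4πk) = 0.5559/(4π·0.0512) = 0.8641 K/W
ΣR = 0.003109 + 5.767 + 0.8641 = 6.634 K/W
Q = ΔT/ΣR = (-176 °C − 24 °C)/6.634 = -30.1 W
(Negative Q ⇒ heat flows inward; heat gain = 30.1 W.)

Q = 30.1 W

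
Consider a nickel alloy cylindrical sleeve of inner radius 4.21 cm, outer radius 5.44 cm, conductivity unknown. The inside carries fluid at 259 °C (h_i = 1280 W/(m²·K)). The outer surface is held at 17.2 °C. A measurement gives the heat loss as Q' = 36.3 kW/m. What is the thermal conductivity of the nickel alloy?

k = 11.0 W/m·K

ΣR = ΔT/Q' = |259 − 17.2|/36300 = 0.006661 m·K/W
Known resistances:
  R'_conv,in = 1/(2πr h) = 1/(2π·0.0421·1280) = 0.002953 m·K/W
R_nickel alloy = ΣR − ΣR_known = 0.006661 − 0.002953 = 0.003708 m·K/W
ln(r₂/r₁)/(2πk) = 0.003708 ⇒ k = 0.2563/(2π·0.003708) = 11.0 W/m·K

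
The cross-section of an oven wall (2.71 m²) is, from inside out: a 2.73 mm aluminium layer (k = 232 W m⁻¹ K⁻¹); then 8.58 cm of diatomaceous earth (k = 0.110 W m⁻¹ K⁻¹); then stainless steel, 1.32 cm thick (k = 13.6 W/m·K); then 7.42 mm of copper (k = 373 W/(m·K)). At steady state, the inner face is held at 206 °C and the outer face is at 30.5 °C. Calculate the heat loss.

Q = 609 W

Treat each layer as a resistance in series:
  R_aluminium = L/(kA) = 0.00273/(232·2.71) = 4.342×10^-6 K/W
  R_diatomaceous earth = L/(kA) = 0.0858/(0.110·2.71) = 0.2878 K/W
  R_stainless steel = L/(kA) = 0.0132/(13.6·2.71) = 3.582×10^-4 K/W
  R_copper = L/(kA) = 0.00742/(373·2.71) = 7.341×10^-6 K/W
ΣR = 4.342×10^-6 + 0.2878 + 3.582×10^-4 + 7.341×10^-6 = 0.2882 K/W
Q = ΔT/ΣR = (206 °C − 30.5 °C)/0.2882 = 609 W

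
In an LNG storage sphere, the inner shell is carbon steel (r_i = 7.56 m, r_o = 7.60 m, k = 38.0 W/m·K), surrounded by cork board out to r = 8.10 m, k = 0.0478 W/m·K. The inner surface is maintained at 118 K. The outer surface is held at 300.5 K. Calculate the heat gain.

Resistance network (inner→outer):
  R_carbon steel = (1/7.56 − 1/7.60)/(4πk) = 6.962×10^-4/(4π·38.0) = 1.458×10^-6 K/W
  R_cork board = (1/7.60 − 1/8.10)/(4πk) = 0.008122/(4π·0.0478) = 0.01352 K/W
ΣR = 1.458×10^-6 + 0.01352 = 0.01352 K/W
Q = ΔT/ΣR = (118 K − 300.5 K)/0.01352 = -13500 W
(Negative Q ⇒ heat flows inward; heat gain = 13500 W.)

Q = 13.5 kW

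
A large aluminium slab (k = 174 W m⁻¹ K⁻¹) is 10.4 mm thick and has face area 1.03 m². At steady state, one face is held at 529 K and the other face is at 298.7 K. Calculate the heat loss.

Q = kA·ΔT/L = 174 × 1.03 × |529 K − 298.7 K| / 0.0104 = 3.97×10^6 W

Q = 3970 kW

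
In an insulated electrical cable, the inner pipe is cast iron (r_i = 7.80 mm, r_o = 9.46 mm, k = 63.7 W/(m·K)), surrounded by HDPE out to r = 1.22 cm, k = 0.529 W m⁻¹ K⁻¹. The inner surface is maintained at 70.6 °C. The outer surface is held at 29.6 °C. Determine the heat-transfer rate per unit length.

Q' = 532 W/m

Resistance network (inner→outer):
  R'_cast iron = ln(0.00946/0.00780)/(2πk) = 0.1929/(2π·63.7) = 4.821×10^-4 m·K/W
  R'_HDPE = ln(0.0122/0.00946)/(2πk) = 0.2544/(2π·0.529) = 0.07653 m·K/W
ΣR = 4.821×10^-4 + 0.07653 = 0.07701 m·K/W
Q' = ΔT/ΣR = (70.6 °C − 29.6 °C)/0.07701 = 532 W/m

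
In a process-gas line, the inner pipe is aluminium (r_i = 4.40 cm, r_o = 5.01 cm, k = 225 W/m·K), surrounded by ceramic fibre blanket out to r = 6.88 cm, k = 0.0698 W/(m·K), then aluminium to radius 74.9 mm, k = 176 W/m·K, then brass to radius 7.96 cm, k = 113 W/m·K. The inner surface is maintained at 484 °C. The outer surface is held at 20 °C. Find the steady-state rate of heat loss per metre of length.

Q' = 641 W/m

Series thermal resistances, inner to outer:
  R'_aluminium = ln(0.0501/0.0440)/(2πk) = 0.1298/(2π·225) = 9.184×10^-5 m·K/W
  R'_ceramic fibre blanket = ln(0.0688/0.0501)/(2πk) = 0.3172/(2π·0.0698) = 0.7232 m·K/W
  R'_aluminium = ln(0.0749/0.0688)/(2πk) = 0.08495/(2π·176) = 7.682×10^-5 m·K/W
  R'_brass = ln(0.0796/0.0749)/(2πk) = 0.06086/(2π·113) = 8.572×10^-5 m·K/W
ΣR = 9.184×10^-5 + 0.7232 + 7.682×10^-5 + 8.572×10^-5 = 0.7235 m·K/W
Q' = ΔT/ΣR = (484 °C − 20 °C)/0.7235 = 641 W/m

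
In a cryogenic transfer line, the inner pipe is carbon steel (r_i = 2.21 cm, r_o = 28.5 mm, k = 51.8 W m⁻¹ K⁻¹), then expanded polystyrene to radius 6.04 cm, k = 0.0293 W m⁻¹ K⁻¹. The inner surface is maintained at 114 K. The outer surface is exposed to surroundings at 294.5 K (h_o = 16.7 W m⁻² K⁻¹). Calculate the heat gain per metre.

Q' = 42.6 W/m

Treat each layer as a resistance in series:
  R'_carbon steel = ln(0.0285/0.0221)/(2πk) = 0.2543/(2π·51.8) = 7.814×10^-4 m·K/W
  R'_expanded polystyrene = ln(0.0604/0.0285)/(2πk) = 0.7511/(2π·0.0293) = 4.080 m·K/W
  R'_conv,out = 1/(2πr h) = 1/(2π·0.0604·16.7) = 0.1578 m·K/W
ΣR = 7.814×10^-4 + 4.080 + 0.1578 = 4.239 m·K/W
Q' = ΔT/ΣR = (114 K − 294.5 K)/4.239 = -42.6 W/m
(Negative Q' ⇒ heat flows inward; heat gain = 42.6 W/m.)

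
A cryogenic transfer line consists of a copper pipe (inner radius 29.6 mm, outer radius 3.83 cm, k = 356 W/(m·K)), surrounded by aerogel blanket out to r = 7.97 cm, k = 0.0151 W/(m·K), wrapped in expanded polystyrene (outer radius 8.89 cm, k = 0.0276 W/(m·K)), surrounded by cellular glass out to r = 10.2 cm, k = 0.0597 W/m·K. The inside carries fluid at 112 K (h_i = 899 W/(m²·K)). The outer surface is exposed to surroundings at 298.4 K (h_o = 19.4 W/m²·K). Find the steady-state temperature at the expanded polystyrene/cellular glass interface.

Treat each layer as a resistance in series:
  R'_conv,in = 1/(2πr h) = 1/(2π·0.0296·899) = 0.005981 m·K/W
  R'_copper = ln(0.0383/0.0296)/(2πk) = 0.2577/(2π·356) = 1.152×10^-4 m·K/W
  R'_aerogel blanket = ln(0.0797/0.0383)/(2πk) = 0.7328/(2π·0.0151) = 7.724 m·K/W
  R'_expanded polystyrene = ln(0.0889/0.0797)/(2πk) = 0.1092/(2π·0.0276) = 0.6299 m·K/W
  R'_cellular glass = ln(0.102/0.0889)/(2πk) = 0.1375/(2π·0.0597) = 0.3665 m·K/W
  R'_conv,out = 1/(2πr h) = 1/(2π·0.102·19.4) = 0.08043 m·K/W
ΣR = 0.005981 + 1.152×10^-4 + 7.724 + 0.6299 + 0.3665 + 0.08043 = 8.807 m·K/W
Q' = ΔT/ΣR = (112 K − 298.4 K)/8.807 = -21.16 W/m
From the inner boundary to the expanded polystyrene/cellular glass interface, ΣR_partial = 8.360 m·K/W.
T_interface = T_in − Q'·ΣR_partial = 112 K − (-21.16)(8.360) = 288.9 K

T = 288.9 K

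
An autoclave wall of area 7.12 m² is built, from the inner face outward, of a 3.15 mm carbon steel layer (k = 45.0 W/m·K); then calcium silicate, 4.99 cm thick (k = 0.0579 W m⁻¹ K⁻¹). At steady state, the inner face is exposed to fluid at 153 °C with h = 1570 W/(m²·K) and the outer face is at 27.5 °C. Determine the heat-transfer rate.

Series thermal resistances, inner to outer:
  R_conv,in = 1/(hA) = 1/(1570·7.12) = 8.946×10^-5 K/W
  R_carbon steel = L/(kA) = 0.00315/(45.0·7.12) = 9.831×10^-6 K/W
  R_calcium silicate = L/(kA) = 0.0499/(0.0579·7.12) = 0.1210 K/W
ΣR = 8.946×10^-5 + 9.831×10^-6 + 0.1210 = 0.1211 K/W
Q = ΔT/ΣR = (153 °C − 27.5 °C)/0.1211 = 1040 W

Q = 1040 W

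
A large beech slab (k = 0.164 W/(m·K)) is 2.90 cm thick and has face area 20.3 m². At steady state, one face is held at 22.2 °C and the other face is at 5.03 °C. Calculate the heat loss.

Q = 1970 W

Q = kA·ΔT/L = 0.164 × 20.3 × |22.2 °C − 5.03 °C| / 0.0290 = 1970 W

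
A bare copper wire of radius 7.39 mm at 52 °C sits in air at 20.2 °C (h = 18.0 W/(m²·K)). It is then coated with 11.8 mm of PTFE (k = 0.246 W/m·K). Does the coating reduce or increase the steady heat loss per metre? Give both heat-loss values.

increases: 26.6 → 29.5 W/m

Critical radius for a cylinder: r_cr = k/h = 0.0137 m = 1.37 cm.
Outer radius after coating: r₂ = 0.00739 + 0.0118 = 0.01919 m.
r₁ < r_cr < r₂: heat loss rises to a maximum at r_cr then falls. Whether the coating helps depends on whether Q(r₂) has dropped back below Q(r₁).
Bare: R = 1/(2πr₁h) = 1.196 m·K/W; Q = 31.8/1.196 = 26.6 W/m.
Coated: R = R_cond + R_conv = 1.078 m·K/W; Q = 31.8/1.078 = 29.5 W/m.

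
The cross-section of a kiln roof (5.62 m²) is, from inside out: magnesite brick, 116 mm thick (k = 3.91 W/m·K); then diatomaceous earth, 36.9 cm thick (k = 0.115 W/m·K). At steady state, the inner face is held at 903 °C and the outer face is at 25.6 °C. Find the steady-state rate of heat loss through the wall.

Resistance network (inner→outer):
  R_magnesite brick = L/(kA) = 0.116/(3.91·5.62) = 0.005279 K/W
  R_diatomaceous earth = L/(kA) = 0.369/(0.115·5.62) = 0.5709 K/W
ΣR = 0.005279 + 0.5709 = 0.5762 K/W
Q = ΔT/ΣR = (903 °C − 25.6 °C)/0.5762 = 1520 W

Q = 1520 W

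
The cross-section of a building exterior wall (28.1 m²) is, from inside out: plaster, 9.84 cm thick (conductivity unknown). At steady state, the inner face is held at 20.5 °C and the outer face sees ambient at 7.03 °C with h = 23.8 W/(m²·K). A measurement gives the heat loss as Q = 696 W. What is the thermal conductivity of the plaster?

k = 0.196 W/m·K

ΣR = ΔT/Q = |20.5 − 7.03|/696 = 0.01935 K/W
Known resistances:
  R_conv,out = 1/(hA) = 1/(23.8·28.1) = 0.001495 K/W
R_plaster = ΣR − ΣR_known = 0.01935 − 0.001495 = 0.01785 K/W
L/(kA) = 0.01785 ⇒ k = 0.0984/(0.01785·28.1) = 0.196 W/m·K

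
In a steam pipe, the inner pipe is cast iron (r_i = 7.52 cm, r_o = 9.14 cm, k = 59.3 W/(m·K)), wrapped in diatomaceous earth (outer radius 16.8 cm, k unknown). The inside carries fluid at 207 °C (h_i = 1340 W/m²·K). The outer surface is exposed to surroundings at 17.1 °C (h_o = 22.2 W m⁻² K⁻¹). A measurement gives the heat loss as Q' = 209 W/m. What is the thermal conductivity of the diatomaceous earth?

ΣR = ΔT/Q' = |207 − 17.1|/209 = 0.9086 m·K/W
Known resistances:
  R'_conv,in = 1/(2πr h) = 1/(2π·0.0752·1340) = 0.001579 m·K/W
  R'_cast iron = ln(0.0914/0.0752)/(2πk) = 0.1951/(2π·59.3) = 5.236×10^-4 m·K/W
  R'_conv,out = 1/(2πr h) = 1/(2π·0.168·22.2) = 0.04267 m·K/W
R_diatomaceous earth = ΣR − ΣR_known = 0.9086 − 0.04477 = 0.8638 m·K/W
ln(r₂/r₁)/(2πk) = 0.8638 ⇒ k = 0.6087/(2π·0.8638) = 0.112 W/m·K

k = 0.112 W/m·K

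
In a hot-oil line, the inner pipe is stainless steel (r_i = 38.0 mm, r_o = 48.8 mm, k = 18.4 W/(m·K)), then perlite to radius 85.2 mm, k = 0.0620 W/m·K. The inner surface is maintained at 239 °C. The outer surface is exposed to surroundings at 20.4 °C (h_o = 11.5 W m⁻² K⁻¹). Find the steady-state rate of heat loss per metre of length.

Q' = 137 W/m

Series thermal resistances, inner to outer:
  R'_stainless steel = ln(0.0488/0.0380)/(2πk) = 0.2501/(2π·18.4) = 0.002164 m·K/W
  R'_perlite = ln(0.0852/0.0488)/(2πk) = 0.5573/(2π·0.0620) = 1.431 m·K/W
  R'_conv,out = 1/(2πr h) = 1/(2π·0.0852·11.5) = 0.1624 m·K/W
ΣR = 0.002164 + 1.431 + 0.1624 = 1.596 m·K/W
Q' = ΔT/ΣR = (239 °C − 20.4 °C)/1.596 = 137 W/m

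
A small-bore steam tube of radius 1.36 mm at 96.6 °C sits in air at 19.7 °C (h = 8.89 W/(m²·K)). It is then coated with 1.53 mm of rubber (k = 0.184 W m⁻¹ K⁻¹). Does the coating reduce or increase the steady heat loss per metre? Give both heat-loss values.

Critical radius for a cylinder: r_cr = k/h = 0.0207 m = 2.07 cm.
Outer radius after coating: r₂ = 0.00136 + 0.00153 = 0.00289 m.
Since r₁ < r_cr and r₂ ≤ r_cr, the coating moves toward the maximum at r_cr — heat loss rises.
Bare: R = 1/(2πr₁h) = 13.16 m·K/W; Q = 76.9/13.16 = 5.84 W/m.
Coated: R = R_cond + R_conv = 6.847 m·K/W; Q = 76.9/6.847 = 11.2 W/m.

increases: 5.84 → 11.2 W/m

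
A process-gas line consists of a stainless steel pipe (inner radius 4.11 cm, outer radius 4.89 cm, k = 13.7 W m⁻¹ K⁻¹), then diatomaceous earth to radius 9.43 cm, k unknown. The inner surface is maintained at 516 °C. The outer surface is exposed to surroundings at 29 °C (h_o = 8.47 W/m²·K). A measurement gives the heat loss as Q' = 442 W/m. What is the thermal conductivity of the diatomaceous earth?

k = 0.116 W/m·K

ΣR = ΔT/Q' = |516 − 29|/442 = 1.102 m·K/W
Known resistances:
  R'_stainless steel = ln(0.0489/0.0411)/(2πk) = 0.1738/(2π·13.7) = 0.002019 m·K/W
  R'_conv,out = 1/(2πr h) = 1/(2π·0.0943·8.47) = 0.1993 m·K/W
R_diatomaceous earth = ΣR − ΣR_known = 1.102 − 0.2013 = 0.9007 m·K/W
ln(r₂/r₁)/(2πk) = 0.9007 ⇒ k = 0.6567/(2π·0.9007) = 0.116 W/m·K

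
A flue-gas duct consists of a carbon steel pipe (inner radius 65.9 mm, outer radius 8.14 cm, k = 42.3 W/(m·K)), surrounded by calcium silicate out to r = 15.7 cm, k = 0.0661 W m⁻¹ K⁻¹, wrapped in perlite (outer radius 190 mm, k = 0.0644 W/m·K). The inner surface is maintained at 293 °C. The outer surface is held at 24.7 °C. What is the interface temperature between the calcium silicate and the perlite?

T = 86.3 °C

Resistance network (inner→outer):
  R'_carbon steel = ln(0.0814/0.0659)/(2πk) = 0.2112/(2π·42.3) = 7.948×10^-4 m·K/W
  R'_calcium silicate = ln(0.157/0.0814)/(2πk) = 0.6569/(2π·0.0661) = 1.582 m·K/W
  R'_perlite = ln(0.190/0.157)/(2πk) = 0.1908/(2π·0.0644) = 0.4715 m·K/W
ΣR = 7.948×10^-4 + 1.582 + 0.4715 = 2.054 m·K/W
Q' = ΔT/ΣR = (293 °C − 24.7 °C)/2.054 = 130.6 W/m
From the inner boundary to the calcium silicate/perlite interface, ΣR_partial = 1.583 m·K/W.
T_interface = T_in − Q'·ΣR_partial = 293 °C − (130.6)(1.583) = 86.3 °C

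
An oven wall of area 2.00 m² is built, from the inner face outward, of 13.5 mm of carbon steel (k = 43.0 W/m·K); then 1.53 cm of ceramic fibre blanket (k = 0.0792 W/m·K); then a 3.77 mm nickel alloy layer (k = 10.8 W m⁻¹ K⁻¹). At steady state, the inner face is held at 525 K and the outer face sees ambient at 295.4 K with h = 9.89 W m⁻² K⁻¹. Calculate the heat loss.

Q = 1560 W

Treat each layer as a resistance in series:
  R_carbon steel = L/(kA) = 0.0135/(43.0·2.00) = 1.570×10^-4 K/W
  R_ceramic fibre blanket = L/(kA) = 0.0153/(0.0792·2.00) = 0.09659 K/W
  R_nickel alloy = L/(kA) = 0.00377/(10.8·2.00) = 1.745×10^-4 K/W
  R_conv,out = 1/(hA) = 1/(9.89·2.00) = 0.05056 K/W
ΣR = 1.570×10^-4 + 0.09659 + 1.745×10^-4 + 0.05056 = 0.1475 K/W
Q = ΔT/ΣR = (525 K − 295.4 K)/0.1475 = 1560 W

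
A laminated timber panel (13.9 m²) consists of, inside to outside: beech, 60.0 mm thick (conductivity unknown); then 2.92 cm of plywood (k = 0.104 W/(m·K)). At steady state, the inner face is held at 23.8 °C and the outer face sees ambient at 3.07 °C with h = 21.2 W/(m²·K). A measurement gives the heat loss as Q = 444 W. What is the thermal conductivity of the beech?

ΣR = ΔT/Q = |23.8 − 3.07|/444 = 0.04669 K/W
Known resistances:
  R_plywood = L/(kA) = 0.0292/(0.104·13.9) = 0.02020 K/W
  R_conv,out = 1/(hA) = 1/(21.2·13.9) = 0.003394 K/W
R_beech = ΣR − ΣR_known = 0.04669 − 0.02359 = 0.02310 K/W
L/(kA) = 0.02310 ⇒ k = 0.0600/(0.02310·13.9) = 0.187 W/m·K

k = 0.187 W/m·K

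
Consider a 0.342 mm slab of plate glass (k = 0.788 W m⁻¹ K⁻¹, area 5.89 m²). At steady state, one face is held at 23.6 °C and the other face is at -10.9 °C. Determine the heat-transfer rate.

Q = 4.68×10^5 W

Q = kA·ΔT/L = 0.788 × 5.89 × |23.6 °C − -10.9 °C| / 3.42×10^-4 = 4.68×10^5 W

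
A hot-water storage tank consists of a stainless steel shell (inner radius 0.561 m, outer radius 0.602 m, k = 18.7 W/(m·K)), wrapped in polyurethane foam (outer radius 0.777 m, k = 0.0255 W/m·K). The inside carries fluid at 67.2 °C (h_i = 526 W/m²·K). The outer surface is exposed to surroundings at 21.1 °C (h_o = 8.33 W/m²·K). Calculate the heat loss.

Q = 38.9 W

Resistance network (inner→outer):
  R_conv,in = 1/(4πr²h) = 1/(4π·0.561²·526) = 4.807×10^-4 K/W
  R_stainless steel = (1/0.561 − 1/0.602)/(4πk) = 0.1214/(4π·18.7) = 5.166×10^-4 K/W
  R_polyurethane foam = (1/0.602 − 1/0.777)/(4πk) = 0.3741/(4π·0.0255) = 1.168 K/W
  R_conv,out = 1/(4πr²h) = 1/(4π·0.777²·8.33) = 0.01582 K/W
ΣR = 4.807×10^-4 + 5.166×10^-4 + 1.168 + 0.01582 = 1.185 K/W
Q = ΔT/ΣR = (67.2 °C − 21.1 °C)/1.185 = 38.9 W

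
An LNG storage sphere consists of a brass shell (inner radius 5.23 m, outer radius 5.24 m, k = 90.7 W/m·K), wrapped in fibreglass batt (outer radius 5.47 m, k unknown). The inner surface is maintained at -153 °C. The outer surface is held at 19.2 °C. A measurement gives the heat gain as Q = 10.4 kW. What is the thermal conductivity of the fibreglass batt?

ΣR = ΔT/Q = |-153 − 19.2|/10400 = 0.01656 K/W
Known resistances:
  R_brass = (1/5.23 − 1/5.24)/(4πk) = 3.649×10^-4/(4π·90.7) = 3.201×10^-7 K/W
R_fibreglass batt = ΣR − ΣR_known = 0.01656 − 3.201×10^-7 = 0.01656 K/W
(1/r₁−1/r₂)/(4πk) = 0.01656 ⇒ k = 0.008024/(4π·0.01656) = 0.0386 W/m·K

k = 0.0386 W/m·K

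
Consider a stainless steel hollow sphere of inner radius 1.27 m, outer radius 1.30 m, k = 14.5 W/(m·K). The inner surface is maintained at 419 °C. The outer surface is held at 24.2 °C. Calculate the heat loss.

Q = 4πk·ΔT/(1/r₁ − 1/r₂) = 4π × 14.5 × 394.8 / (1/1.27 − 1/1.30) = 3.96×10^6 W

Q = 3.96×10^6 W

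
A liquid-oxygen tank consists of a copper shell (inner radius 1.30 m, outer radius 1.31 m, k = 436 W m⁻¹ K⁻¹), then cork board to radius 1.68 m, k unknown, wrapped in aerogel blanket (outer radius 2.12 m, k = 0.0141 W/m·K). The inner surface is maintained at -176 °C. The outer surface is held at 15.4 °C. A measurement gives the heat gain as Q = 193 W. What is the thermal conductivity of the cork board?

k = 0.0454 W/m·K

ΣR = ΔT/Q = |-176 − 15.4|/193 = 0.9917 K/W
Known resistances:
  R_copper = (1/1.30 − 1/1.31)/(4πk) = 0.005872/(4π·436) = 1.072×10^-6 K/W
  R_aerogel blanket = (1/1.68 − 1/2.12)/(4πk) = 0.1235/(4π·0.0141) = 0.6972 K/W
R_cork board = ΣR − ΣR_known = 0.9917 − 0.6972 = 0.2945 K/W
(1/r₁−1/r₂)/(4πk) = 0.2945 ⇒ k = 0.1681/(4π·0.2945) = 0.0454 W/m·K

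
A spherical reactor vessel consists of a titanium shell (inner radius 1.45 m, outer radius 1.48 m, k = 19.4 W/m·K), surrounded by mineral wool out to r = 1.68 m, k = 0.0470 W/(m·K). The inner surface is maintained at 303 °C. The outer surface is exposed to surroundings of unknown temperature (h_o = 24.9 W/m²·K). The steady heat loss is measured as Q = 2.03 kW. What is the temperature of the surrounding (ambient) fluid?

T_out = 24.1 °C

Sum the resistances:
  R_titanium = (1/1.45 − 1/1.48)/(4πk) = 0.01398/(4π·19.4) = 5.734×10^-5 K/W
  R_mineral wool = (1/1.48 − 1/1.68)/(4πk) = 0.08044/(4π·0.0470) = 0.1362 K/W
  R_conv,out = 1/(4πr²h) = 1/(4π·1.68²·24.9) = 0.001132 K/W
ΣR = 0.1374 K/W
ΔT = Q·ΣR = 2030 × 0.1374 = 278.9 K
Heat flows outward, so T_out = T_in − ΔT = 303 − 278.9 = 24.1 °C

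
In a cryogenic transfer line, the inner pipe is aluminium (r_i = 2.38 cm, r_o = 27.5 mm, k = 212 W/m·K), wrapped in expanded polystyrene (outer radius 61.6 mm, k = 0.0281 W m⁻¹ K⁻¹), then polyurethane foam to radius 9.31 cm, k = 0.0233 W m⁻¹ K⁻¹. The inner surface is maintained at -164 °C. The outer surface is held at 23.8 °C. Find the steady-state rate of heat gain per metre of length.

Series thermal resistances, inner to outer:
  R'_aluminium = ln(0.0275/0.0238)/(2πk) = 0.1445/(2π·212) = 1.085×10^-4 m·K/W
  R'_expanded polystyrene = ln(0.0616/0.0275)/(2πk) = 0.8065/(2π·0.0281) = 4.568 m·K/W
  R'_polyurethane foam = ln(0.0931/0.0616)/(2πk) = 0.4130/(2π·0.0233) = 2.821 m·K/W
ΣR = 1.085×10^-4 + 4.568 + 2.821 = 7.389 m·K/W
Q' = ΔT/ΣR = (-164 °C − 23.8 °C)/7.389 = -25.4 W/m
(Negative Q' ⇒ heat flows inward; heat gain = 25.4 W/m.)

Q' = 25.4 W/m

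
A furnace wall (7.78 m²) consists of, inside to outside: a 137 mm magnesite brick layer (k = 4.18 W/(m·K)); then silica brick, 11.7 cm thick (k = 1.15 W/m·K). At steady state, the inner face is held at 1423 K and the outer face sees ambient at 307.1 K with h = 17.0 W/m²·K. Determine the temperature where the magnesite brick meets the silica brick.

T = 1234 K

Series thermal resistances, inner to outer:
  R_magnesite brick = L/(kA) = 0.137/(4.18·7.78) = 0.004213 K/W
  R_silica brick = L/(kA) = 0.117/(1.15·7.78) = 0.01308 K/W
  R_conv,out = 1/(hA) = 1/(17.0·7.78) = 0.007561 K/W
ΣR = 0.004213 + 0.01308 + 0.007561 = 0.02485 K/W
Q = ΔT/ΣR = (1423 K − 307.1 K)/0.02485 = 44910 W
From the inner boundary to the magnesite brick/silica brick interface, ΣR_partial = 0.004213 K/W.
T_interface = T_in − Q·ΣR_partial = 1423 K − (44910)(0.004213) = 1234 K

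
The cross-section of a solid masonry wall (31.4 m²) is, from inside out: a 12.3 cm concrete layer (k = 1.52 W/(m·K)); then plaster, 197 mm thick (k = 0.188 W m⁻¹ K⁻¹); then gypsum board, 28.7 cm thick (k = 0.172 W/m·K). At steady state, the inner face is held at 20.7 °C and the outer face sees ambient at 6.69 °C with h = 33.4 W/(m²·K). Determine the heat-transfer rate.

Q = 156 W

Series thermal resistances, inner to outer:
  R_concrete = L/(kA) = 0.123/(1.52·31.4) = 0.002577 K/W
  R_plaster = L/(kA) = 0.197/(0.188·31.4) = 0.03337 K/W
  R_gypsum board = L/(kA) = 0.287/(0.172·31.4) = 0.05314 K/W
  R_conv,out = 1/(hA) = 1/(33.4·31.4) = 9.535×10^-4 K/W
ΣR = 0.002577 + 0.03337 + 0.05314 + 9.535×10^-4 = 0.09004 K/W
Q = ΔT/ΣR = (20.7 °C − 6.69 °C)/0.09004 = 156 W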